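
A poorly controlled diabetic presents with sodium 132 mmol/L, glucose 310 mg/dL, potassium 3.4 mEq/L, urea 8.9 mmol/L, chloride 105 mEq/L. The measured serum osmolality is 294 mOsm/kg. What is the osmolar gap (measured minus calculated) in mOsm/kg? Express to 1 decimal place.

Calculated osmolality = 2·Na + glucose/18 + urea
= 2·132 + 310/18 + 8.9
= 264 + 17.22 + 8.90
= 290.12 mOsm/kg ≈ 290.1 mOsm/kg
Osmolar gap = measured − calculated = 294 − 290.1 = 3.9 mOsm/kg

3.9 mOsm/kg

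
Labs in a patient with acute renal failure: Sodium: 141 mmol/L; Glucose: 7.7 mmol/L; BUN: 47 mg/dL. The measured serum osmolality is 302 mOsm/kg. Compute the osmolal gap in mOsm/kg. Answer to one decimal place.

Calculated osmolality = 2·Na + glucose + BUN/2.8
= 2·141 + 7.7 + 47/2.8
= 282 + 7.70 + 16.79
= 306.49 mOsm/kg ≈ 306.5 mOsm/kg
Osmolar gap = measured − calculated = 302 − 306.5 = -4.5 mOsm/kg

-4.5 mOsm/kg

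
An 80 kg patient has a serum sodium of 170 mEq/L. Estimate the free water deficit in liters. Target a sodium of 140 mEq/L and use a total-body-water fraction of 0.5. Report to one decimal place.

8.6 L

TBW = 0.5 · 80 = 40 L
Free water deficit = TBW · (Na/140 − 1)
= 40 · (170/140 − 1)
= 40 · 0.2143
= 8.57 L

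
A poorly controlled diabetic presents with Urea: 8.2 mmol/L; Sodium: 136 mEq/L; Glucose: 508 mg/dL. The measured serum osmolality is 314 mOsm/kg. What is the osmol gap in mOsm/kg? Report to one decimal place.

5.6 mOsm/kg

Calculated osmolality = 2·Na + glucose/18 + urea
= 2·136 + 508/18 + 8.2
= 272 + 28.22 + 8.20
= 308.42 mOsm/kg ≈ 308.4 mOsm/kg
Osmolar gap = measured − calculated = 314 − 308.4 = 5.6 mOsm/kg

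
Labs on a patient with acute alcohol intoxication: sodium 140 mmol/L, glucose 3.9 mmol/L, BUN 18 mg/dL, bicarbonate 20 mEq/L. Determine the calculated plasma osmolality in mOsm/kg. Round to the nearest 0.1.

Calculated osmolality = 2·Na + glucose + BUN/2.8
= 2·140 + 3.9 + 18/2.8
= 280 + 3.90 + 6.43
= 290.33 mOsm/kg

290.3 mOsm/kg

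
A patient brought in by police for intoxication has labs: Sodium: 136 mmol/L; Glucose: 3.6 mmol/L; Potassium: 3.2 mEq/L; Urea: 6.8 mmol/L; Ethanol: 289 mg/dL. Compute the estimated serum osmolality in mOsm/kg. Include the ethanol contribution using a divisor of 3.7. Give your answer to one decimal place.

360.5 mOsm/kg

Calculated osmolality = 2·Na + glucose + urea + ethanol/3.7
= 2·136 + 3.6 + 6.8 + 289/3.7
= 272 + 3.60 + 6.80 + 78.11
= 360.51 mOsm/kg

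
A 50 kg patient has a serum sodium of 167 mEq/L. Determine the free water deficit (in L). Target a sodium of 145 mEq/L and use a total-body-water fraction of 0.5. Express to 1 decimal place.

3.8 L

TBW = 0.5 · 50 = 25 L
Free water deficit = TBW · (Na/145 − 1)
= 25 · (167/145 − 1)
= 25 · 0.1517
= 3.79 L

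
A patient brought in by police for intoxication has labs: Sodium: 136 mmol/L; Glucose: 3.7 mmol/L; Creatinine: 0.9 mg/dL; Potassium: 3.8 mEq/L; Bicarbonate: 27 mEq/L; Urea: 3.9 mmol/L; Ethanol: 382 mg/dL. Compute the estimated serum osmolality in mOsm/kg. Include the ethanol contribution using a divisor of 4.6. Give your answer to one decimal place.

362.6 mOsm/kg

Calculated osmolality = 2·Na + glucose + urea + ethanol/4.6
= 2·136 + 3.7 + 3.9 + 382/4.6
= 272 + 3.70 + 3.90 + 83.04
= 362.64 mOsm/kg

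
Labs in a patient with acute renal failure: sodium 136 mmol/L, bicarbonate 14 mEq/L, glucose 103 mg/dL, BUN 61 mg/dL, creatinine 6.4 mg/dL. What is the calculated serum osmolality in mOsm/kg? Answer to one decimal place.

299.5 mOsm/kg

Calculated osmolality = 2·Na + glucose/18 + BUN/2.8
= 2·136 + 103/18 + 61/2.8
= 272 + 5.72 + 21.79
= 299.51 mOsm/kg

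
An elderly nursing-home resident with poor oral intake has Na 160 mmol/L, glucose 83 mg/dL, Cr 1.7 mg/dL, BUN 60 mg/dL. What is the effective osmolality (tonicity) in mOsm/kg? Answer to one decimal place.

324.6 mOsm/kg

Effective osmolality excludes urea (freely permeant across cell membranes):
2·Na + glucose/18
= 2·160 + 83/18
= 320 + 4.61
= 324.61 mOsm/kg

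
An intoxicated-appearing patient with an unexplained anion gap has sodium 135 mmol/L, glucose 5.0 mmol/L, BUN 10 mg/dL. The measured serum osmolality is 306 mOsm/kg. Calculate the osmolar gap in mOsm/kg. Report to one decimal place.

27.4 mOsm/kg

Calculated osmolality = 2·Na + glucose + BUN/2.8
= 2·135 + 5 + 10/2.8
= 270 + 5 + 3.57
= 278.57 mOsm/kg ≈ 278.6 mOsm/kg
Osmolar gap = measured − calculated = 306 − 278.6 = 27.4 mOsm/kg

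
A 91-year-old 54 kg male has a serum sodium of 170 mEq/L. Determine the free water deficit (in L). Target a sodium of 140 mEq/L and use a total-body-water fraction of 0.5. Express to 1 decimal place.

5.8 L

TBW = 0.5 · 54 = 27 L
Free water deficit = TBW · (Na/140 − 1)
= 27 · (170/140 − 1)
= 27 · 0.2143
= 5.79 L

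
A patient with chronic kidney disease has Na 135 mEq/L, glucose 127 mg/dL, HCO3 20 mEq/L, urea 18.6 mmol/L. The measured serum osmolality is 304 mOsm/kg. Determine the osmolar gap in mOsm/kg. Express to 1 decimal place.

Calculated osmolality = 2·Na + glucose/18 + urea
= 2·135 + 127/18 + 18.6
= 270 + 7.06 + 18.60
= 295.66 mOsm/kg ≈ 295.7 mOsm/kg
Osmolar gap = measured − calculated = 304 − 295.7 = 8.3 mOsm/kg

8.3 mOsm/kg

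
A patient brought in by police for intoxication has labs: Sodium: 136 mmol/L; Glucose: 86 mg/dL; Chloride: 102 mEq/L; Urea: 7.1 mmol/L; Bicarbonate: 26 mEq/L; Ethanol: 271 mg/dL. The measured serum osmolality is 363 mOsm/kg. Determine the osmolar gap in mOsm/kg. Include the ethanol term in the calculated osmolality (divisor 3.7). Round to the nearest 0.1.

Calculated osmolality = 2·Na + glucose/18 + urea + ethanol/3.7
= 2·136 + 86/18 + 7.1 + 271/3.7
= 272 + 4.78 + 7.10 + 73.24
= 357.12 mOsm/kg ≈ 357.1 mOsm/kg
Osmolar gap = measured − calculated = 363 − 357.1 = 5.9 mOsm/kg

5.9 mOsm/kg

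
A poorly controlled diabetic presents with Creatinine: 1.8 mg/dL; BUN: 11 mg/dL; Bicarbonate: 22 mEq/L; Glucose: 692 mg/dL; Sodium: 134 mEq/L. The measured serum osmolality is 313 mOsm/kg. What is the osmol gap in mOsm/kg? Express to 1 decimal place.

Calculated osmolality = 2·Na + glucose/18 + BUN/2.8
= 2·134 + 692/18 + 11/2.8
= 268 + 38.44 + 3.93
= 310.37 mOsm/kg ≈ 310.4 mOsm/kg
Osmolar gap = measured − calculated = 313 − 310.4 = 2.6 mOsm/kg

2.6 mOsm/kg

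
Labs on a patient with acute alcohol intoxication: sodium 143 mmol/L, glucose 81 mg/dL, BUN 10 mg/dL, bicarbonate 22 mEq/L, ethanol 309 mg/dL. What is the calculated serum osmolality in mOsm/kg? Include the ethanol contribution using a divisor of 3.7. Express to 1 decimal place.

Calculated osmolality = 2·Na + glucose/18 + BUN/2.8 + ethanol/3.7
= 2·143 + 81/18 + 10/2.8 + 309/3.7
= 286 + 4.50 + 3.57 + 83.51
= 377.58 mOsm/kg

377.6 mOsm/kg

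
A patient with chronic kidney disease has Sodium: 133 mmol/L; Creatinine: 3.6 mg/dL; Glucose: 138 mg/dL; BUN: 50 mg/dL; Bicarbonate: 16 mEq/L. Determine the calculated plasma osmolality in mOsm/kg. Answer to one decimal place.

Calculated osmolality = 2·Na + glucose/18 + BUN/2.8
= 2·133 + 138/18 + 50/2.8
= 266 + 7.67 + 17.86
= 291.53 mOsm/kg

291.5 mOsm/kg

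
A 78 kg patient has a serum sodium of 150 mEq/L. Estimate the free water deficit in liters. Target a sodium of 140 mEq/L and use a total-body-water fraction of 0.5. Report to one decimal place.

TBW = 0.5 · 78 = 39 L
Free water deficit = TBW · (Na/140 − 1)
= 39 · (150/140 − 1)
= 39 · 0.0714
= 2.78 L

2.8 L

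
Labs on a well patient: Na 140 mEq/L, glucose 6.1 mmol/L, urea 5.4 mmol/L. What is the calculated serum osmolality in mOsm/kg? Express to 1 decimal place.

Calculated osmolality = 2·Na + glucose + urea
= 2·140 + 6.1 + 5.4
= 280 + 6.10 + 5.40
= 291.5 mOsm/kg

291.5 mOsm/kg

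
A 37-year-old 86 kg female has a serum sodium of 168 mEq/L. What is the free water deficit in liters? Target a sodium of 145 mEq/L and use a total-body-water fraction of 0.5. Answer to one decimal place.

TBW = 0.5 · 86 = 43 L
Free water deficit = TBW · (Na/145 − 1)
= 43 · (168/145 − 1)
= 43 · 0.1586
= 6.82 L

6.8 L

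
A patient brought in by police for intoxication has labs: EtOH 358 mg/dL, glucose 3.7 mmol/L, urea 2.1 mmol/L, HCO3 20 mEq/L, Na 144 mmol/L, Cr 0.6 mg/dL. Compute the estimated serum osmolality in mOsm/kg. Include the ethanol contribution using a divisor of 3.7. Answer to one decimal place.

390.6 mOsm/kg

Calculated osmolality = 2·Na + glucose + urea + ethanol/3.7
= 2·144 + 3.7 + 2.1 + 358/3.7
= 288 + 3.70 + 2.10 + 96.76
= 390.56 mOsm/kg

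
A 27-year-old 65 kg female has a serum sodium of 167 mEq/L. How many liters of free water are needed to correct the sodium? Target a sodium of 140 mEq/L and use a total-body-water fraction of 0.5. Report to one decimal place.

TBW = 0.5 · 65 = 32.5 L
Free water deficit = TBW · (Na/140 − 1)
= 32.5 · (167/140 − 1)
= 32.5 · 0.1929
= 6.27 L

6.3 L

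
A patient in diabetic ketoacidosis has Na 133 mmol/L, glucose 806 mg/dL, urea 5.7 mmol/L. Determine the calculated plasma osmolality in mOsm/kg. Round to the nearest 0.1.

Calculated osmolality = 2·Na + glucose/18 + urea
= 2·133 + 806/18 + 5.7
= 266 + 44.78 + 5.70
= 316.48 mOsm/kg

316.5 mOsm/kg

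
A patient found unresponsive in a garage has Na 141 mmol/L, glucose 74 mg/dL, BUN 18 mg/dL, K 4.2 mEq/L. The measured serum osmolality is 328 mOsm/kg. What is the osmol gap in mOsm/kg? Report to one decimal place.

Calculated osmolality = 2·Na + glucose/18 + BUN/2.8
= 2·141 + 74/18 + 18/2.8
= 282 + 4.11 + 6.43
= 292.54 mOsm/kg ≈ 292.5 mOsm/kg
Osmolar gap = measured − calculated = 328 − 292.5 = 35.5 mOsm/kg

35.5 mOsm/kg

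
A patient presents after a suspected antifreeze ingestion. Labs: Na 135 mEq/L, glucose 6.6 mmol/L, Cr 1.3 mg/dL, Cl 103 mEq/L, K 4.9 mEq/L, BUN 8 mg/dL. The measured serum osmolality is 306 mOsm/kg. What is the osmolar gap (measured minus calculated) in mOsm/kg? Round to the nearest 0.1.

Calculated osmolality = 2·Na + glucose + BUN/2.8
= 2·135 + 6.6 + 8/2.8
= 270 + 6.60 + 2.86
= 279.46 mOsm/kg ≈ 279.5 mOsm/kg
Osmolar gap = measured − calculated = 306 − 279.5 = 26.5 mOsm/kg

26.5 mOsm/kg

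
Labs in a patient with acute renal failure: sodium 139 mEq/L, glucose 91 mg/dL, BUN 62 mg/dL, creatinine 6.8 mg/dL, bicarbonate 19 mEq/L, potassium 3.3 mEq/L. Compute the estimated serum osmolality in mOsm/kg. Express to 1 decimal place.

305.2 mOsm/kg

Calculated osmolality = 2·Na + glucose/18 + BUN/2.8
= 2·139 + 91/18 + 62/2.8
= 278 + 5.06 + 22.14
= 305.2 mOsm/kg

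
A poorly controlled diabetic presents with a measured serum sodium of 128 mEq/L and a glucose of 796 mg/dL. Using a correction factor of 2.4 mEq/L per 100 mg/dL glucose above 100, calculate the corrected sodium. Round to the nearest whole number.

Corrected Na = measured Na + 2.4 · (glucose − 100)/100
= 128 + 2.4 · (796 − 100)/100
= 128 + 16.7
= 144.7 mEq/L

145 mEq/L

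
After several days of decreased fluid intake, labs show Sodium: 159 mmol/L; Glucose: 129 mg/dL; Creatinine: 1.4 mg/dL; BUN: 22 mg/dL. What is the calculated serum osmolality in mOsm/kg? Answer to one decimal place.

Calculated osmolality = 2·Na + glucose/18 + BUN/2.8
= 2·159 + 129/18 + 22/2.8
= 318 + 7.17 + 7.86
= 333.03 mOsm/kg

333.0 mOsm/kg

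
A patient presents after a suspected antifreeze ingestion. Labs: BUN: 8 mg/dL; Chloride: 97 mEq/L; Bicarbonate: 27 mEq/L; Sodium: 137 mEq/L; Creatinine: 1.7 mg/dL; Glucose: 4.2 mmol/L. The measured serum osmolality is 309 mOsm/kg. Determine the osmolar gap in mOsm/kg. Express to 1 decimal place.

27.9 mOsm/kg

Calculated osmolality = 2·Na + glucose + BUN/2.8
= 2·137 + 4.2 + 8/2.8
= 274 + 4.20 + 2.86
= 281.06 mOsm/kg ≈ 281.1 mOsm/kg
Osmolar gap = measured − calculated = 309 − 281.1 = 27.9 mOsm/kg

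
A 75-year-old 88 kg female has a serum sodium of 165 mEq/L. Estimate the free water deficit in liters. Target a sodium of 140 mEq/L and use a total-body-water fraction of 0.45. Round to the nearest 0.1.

7.1 L

TBW = 0.45 · 88 = 39.6 L
Free water deficit = TBW · (Na/140 − 1)
= 39.6 · (165/140 − 1)
= 39.6 · 0.1786
= 7.07 L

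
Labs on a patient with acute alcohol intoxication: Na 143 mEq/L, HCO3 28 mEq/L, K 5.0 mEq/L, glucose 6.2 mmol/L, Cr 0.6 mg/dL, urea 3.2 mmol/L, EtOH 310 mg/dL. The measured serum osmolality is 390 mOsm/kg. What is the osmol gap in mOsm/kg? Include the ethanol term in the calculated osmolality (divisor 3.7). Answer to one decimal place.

10.8 mOsm/kg

Calculated osmolality = 2·Na + glucose + urea + ethanol/3.7
= 2·143 + 6.2 + 3.2 + 310/3.7
= 286 + 6.20 + 3.20 + 83.78
= 379.18 mOsm/kg ≈ 379.2 mOsm/kg
Osmolar gap = measured − calculated = 390 − 379.2 = 10.8 mOsm/kg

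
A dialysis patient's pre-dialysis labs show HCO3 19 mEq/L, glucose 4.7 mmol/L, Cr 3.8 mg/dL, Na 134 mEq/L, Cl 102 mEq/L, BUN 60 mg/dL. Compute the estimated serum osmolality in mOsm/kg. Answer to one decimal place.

294.1 mOsm/kg

Calculated osmolality = 2·Na + glucose + BUN/2.8
= 2·134 + 4.7 + 60/2.8
= 268 + 4.70 + 21.43
= 294.13 mOsm/kg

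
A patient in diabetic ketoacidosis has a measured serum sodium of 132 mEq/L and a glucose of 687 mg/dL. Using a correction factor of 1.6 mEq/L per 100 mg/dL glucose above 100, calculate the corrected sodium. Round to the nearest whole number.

Corrected Na = measured Na + 1.6 · (glucose − 100)/100
= 132 + 1.6 · (687 − 100)/100
= 132 + 9.4
= 141.4 mEq/L

141 mEq/L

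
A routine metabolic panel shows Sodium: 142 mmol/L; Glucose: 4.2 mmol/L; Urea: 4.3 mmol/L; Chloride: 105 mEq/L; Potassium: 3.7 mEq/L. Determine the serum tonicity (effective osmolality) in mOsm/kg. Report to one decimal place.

Effective osmolality excludes urea (freely permeant across cell membranes):
2·Na + glucose
= 2·142 + 4.2
= 284 + 4.2
= 288.2 mOsm/kg

288.2 mOsm/kg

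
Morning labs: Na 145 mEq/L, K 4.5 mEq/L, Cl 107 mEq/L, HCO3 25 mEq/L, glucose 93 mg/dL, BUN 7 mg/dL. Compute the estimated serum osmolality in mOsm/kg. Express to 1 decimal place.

297.7 mOsm/kg

Calculated osmolality = 2·Na + glucose/18 + BUN/2.8
= 2·145 + 93/18 + 7/2.8
= 290 + 5.17 + 2.50
= 297.67 mOsm/kg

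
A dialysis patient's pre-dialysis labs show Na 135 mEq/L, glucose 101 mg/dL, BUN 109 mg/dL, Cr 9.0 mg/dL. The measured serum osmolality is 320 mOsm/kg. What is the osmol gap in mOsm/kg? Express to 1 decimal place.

Calculated osmolality = 2·Na + glucose/18 + BUN/2.8
= 2·135 + 101/18 + 109/2.8
= 270 + 5.61 + 38.93
= 314.54 mOsm/kg ≈ 314.5 mOsm/kg
Osmolar gap = measured − calculated = 320 − 314.5 = 5.5 mOsm/kg

5.5 mOsm/kg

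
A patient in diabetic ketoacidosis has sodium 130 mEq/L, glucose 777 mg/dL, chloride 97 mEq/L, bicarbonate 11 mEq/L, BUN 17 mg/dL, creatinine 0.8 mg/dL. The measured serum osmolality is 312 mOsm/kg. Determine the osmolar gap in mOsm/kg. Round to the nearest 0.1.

Calculated osmolality = 2·Na + glucose/18 + BUN/2.8
= 2·130 + 777/18 + 17/2.8
= 260 + 43.17 + 6.07
= 309.24 mOsm/kg ≈ 309.2 mOsm/kg
Osmolar gap = measured − calculated = 312 − 309.2 = 2.8 mOsm/kg

2.8 mOsm/kg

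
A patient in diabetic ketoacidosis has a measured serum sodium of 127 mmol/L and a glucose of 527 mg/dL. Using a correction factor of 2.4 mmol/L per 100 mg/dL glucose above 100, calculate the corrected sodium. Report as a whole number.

137 mmol/L

Corrected Na = measured Na + 2.4 · (glucose − 100)/100
= 127 + 2.4 · (527 − 100)/100
= 127 + 10.2
= 137.2 mmol/L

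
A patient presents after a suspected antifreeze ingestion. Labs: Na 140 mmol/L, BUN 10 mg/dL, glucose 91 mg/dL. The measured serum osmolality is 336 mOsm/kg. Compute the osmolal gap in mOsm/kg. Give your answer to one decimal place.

47.4 mOsm/kg

Calculated osmolality = 2·Na + glucose/18 + BUN/2.8
= 2·140 + 91/18 + 10/2.8
= 280 + 5.06 + 3.57
= 288.63 mOsm/kg ≈ 288.6 mOsm/kg
Osmolar gap = measured − calculated = 336 − 288.6 = 47.4 mOsm/kg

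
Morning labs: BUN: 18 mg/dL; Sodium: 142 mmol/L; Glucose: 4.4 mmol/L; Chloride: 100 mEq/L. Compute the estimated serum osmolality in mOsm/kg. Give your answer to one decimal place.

Calculated osmolality = 2·Na + glucose + BUN/2.8
= 2·142 + 4.4 + 18/2.8
= 284 + 4.40 + 6.43
= 294.83 mOsm/kg

294.8 mOsm/kg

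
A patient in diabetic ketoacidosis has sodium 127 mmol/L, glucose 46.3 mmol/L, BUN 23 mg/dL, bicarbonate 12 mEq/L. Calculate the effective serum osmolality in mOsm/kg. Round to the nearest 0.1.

Effective osmolality excludes urea (freely permeant across cell membranes):
2·Na + glucose
= 2·127 + 46.3
= 254 + 46.3
= 300.3 mOsm/kg

300.3 mOsm/kg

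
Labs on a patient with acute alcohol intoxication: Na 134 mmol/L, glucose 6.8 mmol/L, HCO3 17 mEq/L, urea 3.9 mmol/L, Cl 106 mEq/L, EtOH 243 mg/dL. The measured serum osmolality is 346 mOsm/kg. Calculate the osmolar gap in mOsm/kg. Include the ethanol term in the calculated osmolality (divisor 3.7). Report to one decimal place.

1.6 mOsm/kg

Calculated osmolality = 2·Na + glucose + urea + ethanol/3.7
= 2·134 + 6.8 + 3.9 + 243/3.7
= 268 + 6.80 + 3.90 + 65.68
= 344.38 mOsm/kg ≈ 344.4 mOsm/kg
Osmolar gap = measured − calculated = 346 − 344.4 = 1.6 mOsm/kg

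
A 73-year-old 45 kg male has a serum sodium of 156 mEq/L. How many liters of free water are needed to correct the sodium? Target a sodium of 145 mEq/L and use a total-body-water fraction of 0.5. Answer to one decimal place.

1.7 L

TBW = 0.5 · 45 = 22.5 L
Free water deficit = TBW · (Na/145 − 1)
= 22.5 · (156/145 − 1)
= 22.5 · 0.0759
= 1.71 L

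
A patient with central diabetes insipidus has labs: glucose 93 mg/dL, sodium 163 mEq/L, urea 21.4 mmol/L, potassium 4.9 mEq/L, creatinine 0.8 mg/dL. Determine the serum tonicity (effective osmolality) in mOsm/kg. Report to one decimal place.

Effective osmolality excludes urea (freely permeant across cell membranes):
2·Na + glucose/18
= 2·163 + 93/18
= 326 + 5.17
= 331.17 mOsm/kg

331.2 mOsm/kg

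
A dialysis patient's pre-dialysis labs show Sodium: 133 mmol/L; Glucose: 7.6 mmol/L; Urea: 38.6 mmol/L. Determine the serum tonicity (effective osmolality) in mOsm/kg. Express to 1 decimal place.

273.6 mOsm/kg

Effective osmolality excludes urea (freely permeant across cell membranes):
2·Na + glucose
= 2·133 + 7.6
= 266 + 7.6
= 273.6 mOsm/kg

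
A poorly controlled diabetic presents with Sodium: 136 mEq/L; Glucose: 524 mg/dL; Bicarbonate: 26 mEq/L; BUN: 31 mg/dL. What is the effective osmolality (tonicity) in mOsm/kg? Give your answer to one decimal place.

301.1 mOsm/kg

Effective osmolality excludes urea (freely permeant across cell membranes):
2·Na + glucose/18
= 2·136 + 524/18
= 272 + 29.11
= 301.11 mOsm/kg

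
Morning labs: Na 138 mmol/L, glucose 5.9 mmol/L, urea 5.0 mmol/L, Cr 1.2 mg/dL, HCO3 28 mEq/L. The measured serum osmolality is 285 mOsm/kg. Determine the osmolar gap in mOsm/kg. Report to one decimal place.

Calculated osmolality = 2·Na + glucose + urea
= 2·138 + 5.9 + 5
= 276 + 5.90 + 5
= 286.9 mOsm/kg ≈ 286.9 mOsm/kg
Osmolar gap = measured − calculated = 285 − 286.9 = -1.9 mOsm/kg

-1.9 mOsm/kg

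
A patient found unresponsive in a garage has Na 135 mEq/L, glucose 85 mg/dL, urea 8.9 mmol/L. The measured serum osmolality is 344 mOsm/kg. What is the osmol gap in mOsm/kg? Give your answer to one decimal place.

Calculated osmolality = 2·Na + glucose/18 + urea
= 2·135 + 85/18 + 8.9
= 270 + 4.72 + 8.90
= 283.62 mOsm/kg ≈ 283.6 mOsm/kg
Osmolar gap = measured − calculated = 344 − 283.6 = 60.4 mOsm/kg

60.4 mOsm/kg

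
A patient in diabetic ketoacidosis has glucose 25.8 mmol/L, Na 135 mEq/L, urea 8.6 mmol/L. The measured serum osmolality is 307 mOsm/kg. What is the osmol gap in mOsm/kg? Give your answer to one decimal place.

2.6 mOsm/kg

Calculated osmolality = 2·Na + glucose + urea
= 2·135 + 25.8 + 8.6
= 270 + 25.80 + 8.60
= 304.4 mOsm/kg ≈ 304.4 mOsm/kg
Osmolar gap = measured − calculated = 307 − 304.4 = 2.6 mOsm/kg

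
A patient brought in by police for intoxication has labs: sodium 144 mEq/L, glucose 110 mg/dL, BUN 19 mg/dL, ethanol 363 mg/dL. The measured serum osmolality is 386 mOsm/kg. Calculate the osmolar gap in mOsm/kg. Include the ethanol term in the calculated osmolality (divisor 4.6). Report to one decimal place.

Calculated osmolality = 2·Na + glucose/18 + BUN/2.8 + ethanol/4.6
= 2·144 + 110/18 + 19/2.8 + 363/4.6
= 288 + 6.11 + 6.79 + 78.91
= 379.81 mOsm/kg ≈ 379.8 mOsm/kg
Osmolar gap = measured − calculated = 386 − 379.8 = 6.2 mOsm/kg

6.2 mOsm/kg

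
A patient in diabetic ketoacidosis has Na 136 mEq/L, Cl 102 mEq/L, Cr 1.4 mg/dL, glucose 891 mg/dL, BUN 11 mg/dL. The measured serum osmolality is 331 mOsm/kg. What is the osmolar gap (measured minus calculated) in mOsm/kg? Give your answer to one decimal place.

5.6 mOsm/kg

Calculated osmolality = 2·Na + glucose/18 + BUN/2.8
= 2·136 + 891/18 + 11/2.8
= 272 + 49.50 + 3.93
= 325.43 mOsm/kg ≈ 325.4 mOsm/kg
Osmolar gap = measured − calculated = 331 − 325.4 = 5.6 mOsm/kg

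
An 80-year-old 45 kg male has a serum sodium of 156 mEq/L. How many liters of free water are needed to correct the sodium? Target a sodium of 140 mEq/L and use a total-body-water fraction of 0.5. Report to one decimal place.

TBW = 0.5 · 45 = 22.5 L
Free water deficit = TBW · (Na/140 − 1)
= 22.5 · (156/140 − 1)
= 22.5 · 0.1143
= 2.57 L

2.6 L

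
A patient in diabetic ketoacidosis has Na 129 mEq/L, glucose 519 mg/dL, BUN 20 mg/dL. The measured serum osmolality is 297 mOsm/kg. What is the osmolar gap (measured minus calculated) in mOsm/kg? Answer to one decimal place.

3.0 mOsm/kg

Calculated osmolality = 2·Na + glucose/18 + BUN/2.8
= 2·129 + 519/18 + 20/2.8
= 258 + 28.83 + 7.14
= 293.97 mOsm/kg ≈ 294.0 mOsm/kg
Osmolar gap = measured − calculated = 297 − 294.0 = 3.0 mOsm/kg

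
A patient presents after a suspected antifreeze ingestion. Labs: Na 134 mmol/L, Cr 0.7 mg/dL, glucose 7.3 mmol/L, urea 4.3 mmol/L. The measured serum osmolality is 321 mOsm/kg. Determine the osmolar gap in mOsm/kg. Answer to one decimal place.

41.4 mOsm/kg

Calculated osmolality = 2·Na + glucose + urea
= 2·134 + 7.3 + 4.3
= 268 + 7.30 + 4.30
= 279.6 mOsm/kg ≈ 279.6 mOsm/kg
Osmolar gap = measured − calculated = 321 − 279.6 = 41.4 mOsm/kg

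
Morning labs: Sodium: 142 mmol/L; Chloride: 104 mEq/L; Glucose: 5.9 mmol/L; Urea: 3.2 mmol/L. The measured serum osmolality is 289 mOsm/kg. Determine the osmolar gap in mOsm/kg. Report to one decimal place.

Calculated osmolality = 2·Na + glucose + urea
= 2·142 + 5.9 + 3.2
= 284 + 5.90 + 3.20
= 293.1 mOsm/kg ≈ 293.1 mOsm/kg
Osmolar gap = measured − calculated = 289 − 293.1 = -4.1 mOsm/kg

-4.1 mOsm/kg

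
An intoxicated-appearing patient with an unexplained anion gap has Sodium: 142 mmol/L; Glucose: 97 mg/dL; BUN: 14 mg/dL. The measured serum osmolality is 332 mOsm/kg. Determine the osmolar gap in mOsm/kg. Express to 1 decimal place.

37.6 mOsm/kg

Calculated osmolality = 2·Na + glucose/18 + BUN/2.8
= 2·142 + 97/18 + 14/2.8
= 284 + 5.39 + 5
= 294.39 mOsm/kg ≈ 294.4 mOsm/kg
Osmolar gap = measured − calculated = 332 − 294.4 = 37.6 mOsm/kg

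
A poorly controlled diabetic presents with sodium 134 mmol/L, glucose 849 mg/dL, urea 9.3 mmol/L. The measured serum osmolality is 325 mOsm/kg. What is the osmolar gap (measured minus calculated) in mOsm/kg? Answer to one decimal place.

Calculated osmolality = 2·Na + glucose/18 + urea
= 2·134 + 849/18 + 9.3
= 268 + 47.17 + 9.30
= 324.47 mOsm/kg ≈ 324.5 mOsm/kg
Osmolar gap = measured − calculated = 325 − 324.5 = 0.5 mOsm/kg

0.5 mOsm/kg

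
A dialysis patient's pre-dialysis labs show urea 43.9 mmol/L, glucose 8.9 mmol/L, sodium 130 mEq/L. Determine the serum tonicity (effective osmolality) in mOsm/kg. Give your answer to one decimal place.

Effective osmolality excludes urea (freely permeant across cell membranes):
2·Na + glucose
= 2·130 + 8.9
= 260 + 8.9
= 268.9 mOsm/kg

268.9 mOsm/kg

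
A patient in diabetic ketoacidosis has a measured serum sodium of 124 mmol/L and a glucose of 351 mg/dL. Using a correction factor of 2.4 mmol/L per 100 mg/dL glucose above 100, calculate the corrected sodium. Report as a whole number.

Corrected Na = measured Na + 2.4 · (glucose − 100)/100
= 124 + 2.4 · (351 − 100)/100
= 124 + 6
= 130 mmol/L

130 mmol/L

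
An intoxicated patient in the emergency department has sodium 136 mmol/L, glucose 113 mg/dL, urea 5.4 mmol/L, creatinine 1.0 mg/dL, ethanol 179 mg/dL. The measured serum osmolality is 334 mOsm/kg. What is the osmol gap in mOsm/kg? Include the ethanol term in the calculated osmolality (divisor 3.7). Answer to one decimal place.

1.9 mOsm/kg

Calculated osmolality = 2·Na + glucose/18 + urea + ethanol/3.7
= 2·136 + 113/18 + 5.4 + 179/3.7
= 272 + 6.28 + 5.40 + 48.38
= 332.06 mOsm/kg ≈ 332.1 mOsm/kg
Osmolar gap = measured − calculated = 334 − 332.1 = 1.9 mOsm/kg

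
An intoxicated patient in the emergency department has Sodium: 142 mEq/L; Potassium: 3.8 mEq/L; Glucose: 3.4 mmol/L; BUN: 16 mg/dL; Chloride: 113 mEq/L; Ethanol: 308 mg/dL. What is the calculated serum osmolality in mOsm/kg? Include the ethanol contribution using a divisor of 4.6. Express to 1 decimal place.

Calculated osmolality = 2·Na + glucose + BUN/2.8 + ethanol/4.6
= 2·142 + 3.4 + 16/2.8 + 308/4.6
= 284 + 3.40 + 5.71 + 66.96
= 360.07 mOsm/kg

360.1 mOsm/kg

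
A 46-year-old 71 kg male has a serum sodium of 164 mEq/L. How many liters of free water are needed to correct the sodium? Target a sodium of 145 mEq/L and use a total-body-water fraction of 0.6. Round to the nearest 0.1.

TBW = 0.6 · 71 = 42.6 L
Free water deficit = TBW · (Na/145 − 1)
= 42.6 · (164/145 − 1)
= 42.6 · 0.131
= 5.58 L

5.6 L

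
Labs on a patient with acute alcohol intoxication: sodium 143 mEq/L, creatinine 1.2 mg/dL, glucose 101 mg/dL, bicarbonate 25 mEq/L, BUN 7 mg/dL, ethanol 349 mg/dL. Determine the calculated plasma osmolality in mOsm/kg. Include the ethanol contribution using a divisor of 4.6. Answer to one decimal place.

Calculated osmolality = 2·Na + glucose/18 + BUN/2.8 + ethanol/4.6
= 2·143 + 101/18 + 7/2.8 + 349/4.6
= 286 + 5.61 + 2.50 + 75.87
= 369.98 mOsm/kg

370.0 mOsm/kg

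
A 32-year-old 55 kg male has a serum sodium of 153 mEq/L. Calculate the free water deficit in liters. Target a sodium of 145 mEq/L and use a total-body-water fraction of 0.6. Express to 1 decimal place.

1.8 L

TBW = 0.6 · 55 = 33 L
Free water deficit = TBW · (Na/145 − 1)
= 33 · (153/145 − 1)
= 33 · 0.0552
= 1.82 L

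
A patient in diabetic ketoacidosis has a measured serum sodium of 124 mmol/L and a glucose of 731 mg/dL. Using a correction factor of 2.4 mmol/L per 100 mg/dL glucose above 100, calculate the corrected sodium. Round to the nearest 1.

139 mmol/L

Corrected Na = measured Na + 2.4 · (glucose − 100)/100
= 124 + 2.4 · (731 − 100)/100
= 124 + 15.1
= 139.1 mmol/L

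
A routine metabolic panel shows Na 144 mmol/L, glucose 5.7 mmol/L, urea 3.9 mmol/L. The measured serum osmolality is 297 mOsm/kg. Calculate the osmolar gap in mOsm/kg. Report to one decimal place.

-0.6 mOsm/kg

Calculated osmolality = 2·Na + glucose + urea
= 2·144 + 5.7 + 3.9
= 288 + 5.70 + 3.90
= 297.6 mOsm/kg ≈ 297.6 mOsm/kg
Osmolar gap = measured − calculated = 297 − 297.6 = -0.6 mOsm/kg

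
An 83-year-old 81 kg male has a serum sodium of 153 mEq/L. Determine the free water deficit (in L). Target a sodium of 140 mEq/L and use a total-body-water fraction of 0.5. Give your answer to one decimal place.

TBW = 0.5 · 81 = 40.5 L
Free water deficit = TBW · (Na/140 − 1)
= 40.5 · (153/140 − 1)
= 40.5 · 0.0929
= 3.76 L

3.8 L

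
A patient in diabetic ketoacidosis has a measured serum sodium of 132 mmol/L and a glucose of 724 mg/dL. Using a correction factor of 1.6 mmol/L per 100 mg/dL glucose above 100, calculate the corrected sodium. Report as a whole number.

142 mmol/L

Corrected Na = measured Na + 1.6 · (glucose − 100)/100
= 132 + 1.6 · (724 − 100)/100
= 132 + 10
= 142 mmol/L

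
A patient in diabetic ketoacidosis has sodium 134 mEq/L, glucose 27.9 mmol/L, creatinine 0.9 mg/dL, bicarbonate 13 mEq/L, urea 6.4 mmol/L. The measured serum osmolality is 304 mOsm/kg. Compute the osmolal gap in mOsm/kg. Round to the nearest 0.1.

1.7 mOsm/kg

Calculated osmolality = 2·Na + glucose + urea
= 2·134 + 27.9 + 6.4
= 268 + 27.90 + 6.40
= 302.3 mOsm/kg ≈ 302.3 mOsm/kg
Osmolar gap = measured − calculated = 304 − 302.3 = 1.7 mOsm/kg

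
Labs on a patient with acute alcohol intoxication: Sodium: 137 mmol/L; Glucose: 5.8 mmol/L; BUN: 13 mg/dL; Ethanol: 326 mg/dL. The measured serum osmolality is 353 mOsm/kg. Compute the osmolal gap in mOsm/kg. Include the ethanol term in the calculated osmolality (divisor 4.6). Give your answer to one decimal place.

-2.3 mOsm/kg

Calculated osmolality = 2·Na + glucose + BUN/2.8 + ethanol/4.6
= 2·137 + 5.8 + 13/2.8 + 326/4.6
= 274 + 5.80 + 4.64 + 70.87
= 355.31 mOsm/kg ≈ 355.3 mOsm/kg
Osmolar gap = measured − calculated = 353 − 355.3 = -2.3 mOsm/kg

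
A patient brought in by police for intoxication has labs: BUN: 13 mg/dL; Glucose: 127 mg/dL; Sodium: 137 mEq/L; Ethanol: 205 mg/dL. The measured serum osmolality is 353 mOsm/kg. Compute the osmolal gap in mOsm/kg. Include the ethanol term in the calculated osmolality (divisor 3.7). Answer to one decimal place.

11.9 mOsm/kg

Calculated osmolality = 2·Na + glucose/18 + BUN/2.8 + ethanol/3.7
= 2·137 + 127/18 + 13/2.8 + 205/3.7
= 274 + 7.06 + 4.64 + 55.41
= 341.11 mOsm/kg ≈ 341.1 mOsm/kg
Osmolar gap = measured − calculated = 353 − 341.1 = 11.9 mOsm/kg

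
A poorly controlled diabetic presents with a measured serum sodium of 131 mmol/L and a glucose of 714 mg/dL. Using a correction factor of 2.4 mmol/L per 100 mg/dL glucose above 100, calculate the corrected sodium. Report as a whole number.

146 mmol/L

Corrected Na = measured Na + 2.4 · (glucose − 100)/100
= 131 + 2.4 · (714 − 100)/100
= 131 + 14.7
= 145.7 mmol/L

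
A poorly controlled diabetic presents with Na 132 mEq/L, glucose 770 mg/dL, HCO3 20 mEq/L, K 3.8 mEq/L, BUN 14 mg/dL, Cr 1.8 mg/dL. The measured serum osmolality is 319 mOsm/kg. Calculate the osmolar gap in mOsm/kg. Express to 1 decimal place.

7.2 mOsm/kg

Calculated osmolality = 2·Na + glucose/18 + BUN/2.8
= 2·132 + 770/18 + 14/2.8
= 264 + 42.78 + 5
= 311.78 mOsm/kg ≈ 311.8 mOsm/kg
Osmolar gap = measured − calculated = 319 − 311.8 = 7.2 mOsm/kg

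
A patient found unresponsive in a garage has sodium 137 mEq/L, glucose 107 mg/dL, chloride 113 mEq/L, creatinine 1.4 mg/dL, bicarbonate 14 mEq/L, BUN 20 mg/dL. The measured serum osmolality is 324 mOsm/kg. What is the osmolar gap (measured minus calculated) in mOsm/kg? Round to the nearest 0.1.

Calculated osmolality = 2·Na + glucose/18 + BUN/2.8
= 2·137 + 107/18 + 20/2.8
= 274 + 5.94 + 7.14
= 287.08 mOsm/kg ≈ 287.1 mOsm/kg
Osmolar gap = measured − calculated = 324 − 287.1 = 36.9 mOsm/kg

36.9 mOsm/kg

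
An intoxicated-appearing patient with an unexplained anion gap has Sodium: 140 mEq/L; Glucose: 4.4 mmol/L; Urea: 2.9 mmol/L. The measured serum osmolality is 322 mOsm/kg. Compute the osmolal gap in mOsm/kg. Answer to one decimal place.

Calculated osmolality = 2·Na + glucose + urea
= 2·140 + 4.4 + 2.9
= 280 + 4.40 + 2.90
= 287.3 mOsm/kg ≈ 287.3 mOsm/kg
Osmolar gap = measured − calculated = 322 − 287.3 = 34.7 mOsm/kg

34.7 mOsm/kg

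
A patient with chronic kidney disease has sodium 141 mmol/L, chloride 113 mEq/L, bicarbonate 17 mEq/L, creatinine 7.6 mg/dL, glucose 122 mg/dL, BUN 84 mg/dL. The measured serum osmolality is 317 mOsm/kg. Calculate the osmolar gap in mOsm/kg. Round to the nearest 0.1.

Calculated osmolality = 2·Na + glucose/18 + BUN/2.8
= 2·141 + 122/18 + 84/2.8
= 282 + 6.78 + 30
= 318.78 mOsm/kg ≈ 318.8 mOsm/kg
Osmolar gap = measured − calculated = 317 − 318.8 = -1.8 mOsm/kg

-1.8 mOsm/kg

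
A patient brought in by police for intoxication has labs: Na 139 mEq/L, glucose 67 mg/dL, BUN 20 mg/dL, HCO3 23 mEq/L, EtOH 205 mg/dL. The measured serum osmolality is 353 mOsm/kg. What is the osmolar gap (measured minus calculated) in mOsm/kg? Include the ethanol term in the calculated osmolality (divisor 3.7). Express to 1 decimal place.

8.7 mOsm/kg

Calculated osmolality = 2·Na + glucose/18 + BUN/2.8 + ethanol/3.7
= 2·139 + 67/18 + 20/2.8 + 205/3.7
= 278 + 3.72 + 7.14 + 55.41
= 344.27 mOsm/kg ≈ 344.3 mOsm/kg
Osmolar gap = measured − calculated = 353 − 344.3 = 8.7 mOsm/kg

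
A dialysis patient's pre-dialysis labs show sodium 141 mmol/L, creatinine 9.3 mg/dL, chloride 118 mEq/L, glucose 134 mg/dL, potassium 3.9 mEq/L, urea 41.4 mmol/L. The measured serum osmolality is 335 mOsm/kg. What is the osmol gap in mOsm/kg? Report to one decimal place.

4.2 mOsm/kg

Calculated osmolality = 2·Na + glucose/18 + urea
= 2·141 + 134/18 + 41.4
= 282 + 7.44 + 41.40
= 330.84 mOsm/kg ≈ 330.8 mOsm/kg
Osmolar gap = measured − calculated = 335 − 330.8 = 4.2 mOsm/kg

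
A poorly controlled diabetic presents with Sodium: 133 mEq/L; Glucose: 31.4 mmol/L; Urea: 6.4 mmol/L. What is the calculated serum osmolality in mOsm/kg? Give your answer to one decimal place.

303.8 mOsm/kg

Calculated osmolality = 2·Na + glucose + urea
= 2·133 + 31.4 + 6.4
= 266 + 31.40 + 6.40
= 303.8 mOsm/kg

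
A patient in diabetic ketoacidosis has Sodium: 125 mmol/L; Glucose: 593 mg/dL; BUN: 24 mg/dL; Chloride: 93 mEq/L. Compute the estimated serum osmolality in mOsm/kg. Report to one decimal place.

291.5 mOsm/kg

Calculated osmolality = 2·Na + glucose/18 + BUN/2.8
= 2·125 + 593/18 + 24/2.8
= 250 + 32.94 + 8.57
= 291.51 mOsm/kg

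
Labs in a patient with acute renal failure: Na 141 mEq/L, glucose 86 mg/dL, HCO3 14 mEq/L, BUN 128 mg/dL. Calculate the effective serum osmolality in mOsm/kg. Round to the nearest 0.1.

286.8 mOsm/kg

Effective osmolality excludes urea (freely permeant across cell membranes):
2·Na + glucose/18
= 2·141 + 86/18
= 282 + 4.78
= 286.78 mOsm/kg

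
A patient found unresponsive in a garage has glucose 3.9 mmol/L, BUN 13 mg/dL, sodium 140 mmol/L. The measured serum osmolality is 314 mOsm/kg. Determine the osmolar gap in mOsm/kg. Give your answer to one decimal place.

Calculated osmolality = 2·Na + glucose + BUN/2.8
= 2·140 + 3.9 + 13/2.8
= 280 + 3.90 + 4.64
= 288.54 mOsm/kg ≈ 288.5 mOsm/kg
Osmolar gap = measured − calculated = 314 − 288.5 = 25.5 mOsm/kg

25.5 mOsm/kg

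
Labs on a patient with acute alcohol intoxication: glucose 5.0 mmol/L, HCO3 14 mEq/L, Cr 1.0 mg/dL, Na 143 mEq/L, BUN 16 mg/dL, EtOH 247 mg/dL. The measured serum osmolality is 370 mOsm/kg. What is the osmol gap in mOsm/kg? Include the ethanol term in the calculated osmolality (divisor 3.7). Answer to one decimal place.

6.5 mOsm/kg

Calculated osmolality = 2·Na + glucose + BUN/2.8 + ethanol/3.7
= 2·143 + 5 + 16/2.8 + 247/3.7
= 286 + 5 + 5.71 + 66.76
= 363.47 mOsm/kg ≈ 363.5 mOsm/kg
Osmolar gap = measured − calculated = 370 − 363.5 = 6.5 mOsm/kg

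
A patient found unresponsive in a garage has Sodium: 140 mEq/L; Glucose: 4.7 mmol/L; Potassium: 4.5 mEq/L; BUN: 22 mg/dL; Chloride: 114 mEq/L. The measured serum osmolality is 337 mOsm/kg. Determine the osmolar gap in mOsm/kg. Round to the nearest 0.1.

44.4 mOsm/kg

Calculated osmolality = 2·Na + glucose + BUN/2.8
= 2·140 + 4.7 + 22/2.8
= 280 + 4.70 + 7.86
= 292.56 mOsm/kg ≈ 292.6 mOsm/kg
Osmolar gap = measured − calculated = 337 − 292.6 = 44.4 mOsm/kg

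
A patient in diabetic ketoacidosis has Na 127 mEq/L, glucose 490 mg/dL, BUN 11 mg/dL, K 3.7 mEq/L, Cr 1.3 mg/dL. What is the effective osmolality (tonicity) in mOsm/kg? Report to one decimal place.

281.2 mOsm/kg

Effective osmolality excludes urea (freely permeant across cell membranes):
2·Na + glucose/18
= 2·127 + 490/18
= 254 + 27.22
= 281.22 mOsm/kg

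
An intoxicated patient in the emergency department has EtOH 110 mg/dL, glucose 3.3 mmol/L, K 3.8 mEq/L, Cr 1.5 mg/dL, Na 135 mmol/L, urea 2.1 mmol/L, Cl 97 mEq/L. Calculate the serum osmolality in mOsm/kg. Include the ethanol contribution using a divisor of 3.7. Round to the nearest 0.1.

305.1 mOsm/kg

Calculated osmolality = 2·Na + glucose + urea + ethanol/3.7
= 2·135 + 3.3 + 2.1 + 110/3.7
= 270 + 3.30 + 2.10 + 29.73
= 305.13 mOsm/kg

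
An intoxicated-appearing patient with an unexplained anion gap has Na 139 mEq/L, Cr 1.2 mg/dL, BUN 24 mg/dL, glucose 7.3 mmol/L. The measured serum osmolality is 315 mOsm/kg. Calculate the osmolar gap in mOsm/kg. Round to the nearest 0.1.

21.1 mOsm/kg

Calculated osmolality = 2·Na + glucose + BUN/2.8
= 2·139 + 7.3 + 24/2.8
= 278 + 7.30 + 8.57
= 293.87 mOsm/kg ≈ 293.9 mOsm/kg
Osmolar gap = measured − calculated = 315 − 293.9 = 21.1 mOsm/kg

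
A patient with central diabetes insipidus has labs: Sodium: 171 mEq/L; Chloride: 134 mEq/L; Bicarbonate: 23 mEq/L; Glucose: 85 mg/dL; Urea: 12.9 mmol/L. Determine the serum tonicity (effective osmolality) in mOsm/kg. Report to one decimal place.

Effective osmolality excludes urea (freely permeant across cell membranes):
2·Na + glucose/18
= 2·171 + 85/18
= 342 + 4.72
= 346.72 mOsm/kg

346.7 mOsm/kg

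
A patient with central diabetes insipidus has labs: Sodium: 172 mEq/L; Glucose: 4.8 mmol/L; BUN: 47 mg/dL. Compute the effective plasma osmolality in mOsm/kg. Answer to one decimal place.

Effective osmolality excludes urea (freely permeant across cell membranes):
2·Na + glucose
= 2·172 + 4.8
= 344 + 4.8
= 348.8 mOsm/kg

348.8 mOsm/kg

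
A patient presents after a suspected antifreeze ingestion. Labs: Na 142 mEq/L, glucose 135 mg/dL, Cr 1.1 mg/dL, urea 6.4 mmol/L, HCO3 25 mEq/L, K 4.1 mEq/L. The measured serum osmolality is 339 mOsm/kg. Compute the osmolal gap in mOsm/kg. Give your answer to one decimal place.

Calculated osmolality = 2·Na + glucose/18 + urea
= 2·142 + 135/18 + 6.4
= 284 + 7.50 + 6.40
= 297.9 mOsm/kg ≈ 297.9 mOsm/kg
Osmolar gap = measured − calculated = 339 − 297.9 = 41.1 mOsm/kg

41.1 mOsm/kg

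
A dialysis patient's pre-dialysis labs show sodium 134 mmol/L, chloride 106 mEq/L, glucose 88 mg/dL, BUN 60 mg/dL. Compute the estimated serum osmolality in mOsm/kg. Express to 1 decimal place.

294.3 mOsm/kg

Calculated osmolality = 2·Na + glucose/18 + BUN/2.8
= 2·134 + 88/18 + 60/2.8
= 268 + 4.89 + 21.43
= 294.32 mOsm/kg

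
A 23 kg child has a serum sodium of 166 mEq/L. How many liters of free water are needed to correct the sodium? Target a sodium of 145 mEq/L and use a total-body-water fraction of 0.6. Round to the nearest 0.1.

TBW = 0.6 · 23 = 13.8 L
Free water deficit = TBW · (Na/145 − 1)
= 13.8 · (166/145 − 1)
= 13.8 · 0.1448
= 2 L

2.0 L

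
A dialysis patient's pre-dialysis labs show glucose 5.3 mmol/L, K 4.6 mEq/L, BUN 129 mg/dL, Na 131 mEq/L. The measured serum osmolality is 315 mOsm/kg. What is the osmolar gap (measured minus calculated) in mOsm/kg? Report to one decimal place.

Calculated osmolality = 2·Na + glucose + BUN/2.8
= 2·131 + 5.3 + 129/2.8
= 262 + 5.30 + 46.07
= 313.37 mOsm/kg ≈ 313.4 mOsm/kg
Osmolar gap = measured − calculated = 315 − 313.4 = 1.6 mOsm/kg

1.6 mOsm/kg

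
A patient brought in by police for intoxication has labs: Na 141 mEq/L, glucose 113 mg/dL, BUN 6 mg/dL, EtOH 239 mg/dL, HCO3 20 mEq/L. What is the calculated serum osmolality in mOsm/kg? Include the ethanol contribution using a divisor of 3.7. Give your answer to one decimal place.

Calculated osmolality = 2·Na + glucose/18 + BUN/2.8 + ethanol/3.7
= 2·141 + 113/18 + 6/2.8 + 239/3.7
= 282 + 6.28 + 2.14 + 64.59
= 355.01 mOsm/kg

355.0 mOsm/kg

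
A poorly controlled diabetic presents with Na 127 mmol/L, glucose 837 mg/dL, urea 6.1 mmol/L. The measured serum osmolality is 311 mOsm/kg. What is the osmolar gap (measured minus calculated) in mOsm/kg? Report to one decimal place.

Calculated osmolality = 2·Na + glucose/18 + urea
= 2·127 + 837/18 + 6.1
= 254 + 46.50 + 6.10
= 306.6 mOsm/kg ≈ 306.6 mOsm/kg
Osmolar gap = measured − calculated = 311 − 306.6 = 4.4 mOsm/kg

4.4 mOsm/kg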